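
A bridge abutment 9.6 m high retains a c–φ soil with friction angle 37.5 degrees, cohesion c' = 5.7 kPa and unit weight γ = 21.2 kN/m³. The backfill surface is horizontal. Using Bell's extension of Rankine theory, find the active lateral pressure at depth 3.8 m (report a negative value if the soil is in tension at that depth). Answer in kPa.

K_a = (1 − sin φ)/(1 + sin φ) = 0.2432.
σ_a = K_a γ z − 2c√K_a = 0.2432×21.2×3.8 − 2×5.7×0.4931 = 13.97 kPa.

14.0 kPa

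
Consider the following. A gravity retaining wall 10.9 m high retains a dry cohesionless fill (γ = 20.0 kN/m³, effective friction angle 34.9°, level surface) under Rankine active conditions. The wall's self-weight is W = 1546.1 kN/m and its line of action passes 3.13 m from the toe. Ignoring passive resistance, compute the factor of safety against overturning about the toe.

4.12

K_a = tan²(45° − 34.9°/2) = 0.2721.
P_a = ½K_aγH² = 0.5×0.2721×20.0×10.9² = 323.3 kN/m, acting at H/3 = 3.633 m above the base.
Overturning moment M_o = P_a × H/3 = 323.3 × 3.633 = 1175.
Resisting moment M_r = W × 3.13 = 1546.1 × 3.13 = 4839.
FS_overturning = M_r/M_o = 4839/1175 = 4.119.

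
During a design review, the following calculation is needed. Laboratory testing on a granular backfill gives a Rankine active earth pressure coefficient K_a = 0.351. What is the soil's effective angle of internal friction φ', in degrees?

K_a = tan²(45° − φ/2) ⇒ 45° − φ/2 = arctan(√0.351) = 30.64°.
φ = 2(45° − 30.64°) = 28.71°.

28.7°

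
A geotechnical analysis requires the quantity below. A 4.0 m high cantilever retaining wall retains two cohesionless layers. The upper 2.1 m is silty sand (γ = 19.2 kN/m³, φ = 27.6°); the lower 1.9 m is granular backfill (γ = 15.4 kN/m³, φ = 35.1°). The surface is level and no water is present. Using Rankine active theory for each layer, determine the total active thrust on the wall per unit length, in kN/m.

K_a1 = tan²(45°−27.6°/2) = 0.3668; K_a2 = tan²(45°−35.1°/2) = 0.2698.
Layer 1: σ at base = K_a1 γ₁ h₁ = 14.79 kPa; P₁ = ½×14.79×2.1 = 15.53.
Layer 2: σ_v at top = γ₁h₁ = 40.32; σ_h top = K_a2×40.32 = 10.88; σ_h base = K_a2×(40.32+15.4×1.9) = 18.78.
P₂ = ½(10.88+18.78)×1.9 = 28.17. Total P_a = 15.53+28.17 = 43.70 kN/m.

43.7 kN/m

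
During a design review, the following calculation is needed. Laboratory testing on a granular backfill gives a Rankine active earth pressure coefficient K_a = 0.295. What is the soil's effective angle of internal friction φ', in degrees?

33.0°

K_a = tan²(45° − φ/2) ⇒ 45° − φ/2 = arctan(√0.295) = 28.51°.
φ = 2(45° − 28.51°) = 32.98°.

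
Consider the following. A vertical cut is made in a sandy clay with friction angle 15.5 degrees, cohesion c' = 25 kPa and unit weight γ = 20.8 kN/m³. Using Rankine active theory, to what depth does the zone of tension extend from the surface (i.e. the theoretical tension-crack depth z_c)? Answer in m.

K_a = tan²(45° − 15.5°/2) = 0.5782; √K_a = 0.7604.
The active pressure is zero where K_a γ z = 2c√K_a, so z_c = 2c/(γ√K_a) = 2×25/(20.8×0.7604) = 3.161 m.

3.16 m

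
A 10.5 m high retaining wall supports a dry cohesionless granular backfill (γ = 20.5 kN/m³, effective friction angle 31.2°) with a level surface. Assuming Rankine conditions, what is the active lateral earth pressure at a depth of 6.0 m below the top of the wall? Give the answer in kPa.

39.1 kPa

K_a = (1 − sin φ)/(1 + sin φ) = 0.3175.
σ_h = K_a γ z = 0.3175 × 20.5 × 6.0 = 39.05 kPa.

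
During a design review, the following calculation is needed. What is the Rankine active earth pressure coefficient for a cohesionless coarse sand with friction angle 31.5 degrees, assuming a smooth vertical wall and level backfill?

K_a = (1 − sin φ)/(1 + sin φ) = (1 − sin 31.5°)/(1 + sin 31.5°) = 0.3136.

0.314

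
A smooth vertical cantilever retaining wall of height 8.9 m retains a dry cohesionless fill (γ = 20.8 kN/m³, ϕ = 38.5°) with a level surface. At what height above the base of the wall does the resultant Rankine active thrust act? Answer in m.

2.97 m

K_a = 0.2327.
The pressure distribution is triangular, so the resultant acts at H/3 above the base = 8.9/3 = 2.967 m.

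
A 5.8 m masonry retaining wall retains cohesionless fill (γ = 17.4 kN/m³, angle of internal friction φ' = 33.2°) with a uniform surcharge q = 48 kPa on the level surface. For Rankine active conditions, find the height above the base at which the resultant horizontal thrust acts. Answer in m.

2.40 m

K_a = 0.2924.
Triangular part P₁ = ½K_aγH² = 85.56 at H/3 = 1.933 m; rectangular part P₂ = K_a q H = 81.39 at H/2 = 2.900 m.
ȳ = (P₁·1.933 + P₂·2.900)/(P₁+P₂) = 2.405 m.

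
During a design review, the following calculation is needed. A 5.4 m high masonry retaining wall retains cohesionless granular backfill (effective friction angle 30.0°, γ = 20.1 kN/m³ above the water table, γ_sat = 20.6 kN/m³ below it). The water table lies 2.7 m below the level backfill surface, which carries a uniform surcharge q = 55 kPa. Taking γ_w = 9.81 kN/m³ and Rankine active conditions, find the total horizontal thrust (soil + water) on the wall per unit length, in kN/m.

K_a = tan²(45° − φ/2) = 0.3333.
γ' = 20.6 − 9.81 = 10.79 kN/m³. h₂ = H − d_w = 2.7 m.
σ'_h: at surface K_a·q = 18.33; at WT K_a(q+γd_w) = 36.42; at base K_a(q+γd_w+γ'h₂) = 46.13 kPa.
P₁ = ½(18.33+36.42)×2.7 = 73.92; P₂ = ½(36.42+46.13)×2.7 = 111.5; P_w = ½γ_w h₂² = 35.76.
Total = 73.92+111.5+35.76 = 221.1 kN/m.

221 kN/m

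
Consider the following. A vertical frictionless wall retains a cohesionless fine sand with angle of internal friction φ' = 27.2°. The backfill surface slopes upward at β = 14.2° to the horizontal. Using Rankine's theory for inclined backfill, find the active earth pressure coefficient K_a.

0.418

K_a = cos β · (cos β − √(cos²β − cos²φ)) / (cos β + √(cos²β − cos²φ)).
cos β = 0.9694, cos φ = 0.8894, √(cos²β − cos²φ) = 0.3857.
K_a = 0.9694 × (0.9694 − 0.3857)/(0.9694 + 0.3857) = 0.4176.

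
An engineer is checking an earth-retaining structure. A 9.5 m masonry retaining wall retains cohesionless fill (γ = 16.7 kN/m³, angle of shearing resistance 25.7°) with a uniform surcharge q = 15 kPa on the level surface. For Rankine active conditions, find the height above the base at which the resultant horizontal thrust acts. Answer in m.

K_a = 0.3950.
Triangular part P₁ = ½K_aγH² = 297.7 at H/3 = 3.167 m; rectangular part P₂ = K_a q H = 56.29 at H/2 = 4.750 m.
ȳ = (P₁·3.167 + P₂·4.750)/(P₁+P₂) = 3.418 m.

3.42 m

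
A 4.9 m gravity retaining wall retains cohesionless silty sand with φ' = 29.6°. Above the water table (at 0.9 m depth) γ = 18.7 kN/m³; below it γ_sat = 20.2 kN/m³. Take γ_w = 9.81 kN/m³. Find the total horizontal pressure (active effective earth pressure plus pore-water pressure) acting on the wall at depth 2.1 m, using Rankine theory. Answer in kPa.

21.7 kPa

K_a = (1 − sin φ)/(1 + sin φ) = 0.3387.
γ' = 20.2 − 9.81 = 10.39 kN/m³.
Effective vertical stress at 2.1 m: σ'_v = 18.7×0.9 + 10.39×1.20 = 29.30 kPa.
σ'_h = K_a σ'_v = 0.3387 × 29.30 = 9.924 kPa; u = γ_w × 1.20 = 11.77 kPa.
Total σ_h = 9.924 + 11.77 = 21.70 kPa.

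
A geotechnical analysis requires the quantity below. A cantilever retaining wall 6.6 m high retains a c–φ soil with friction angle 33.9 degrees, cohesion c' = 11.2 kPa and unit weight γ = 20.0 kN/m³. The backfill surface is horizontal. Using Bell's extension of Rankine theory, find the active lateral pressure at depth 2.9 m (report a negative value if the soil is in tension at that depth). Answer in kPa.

4.53 kPa

K_a = (1 − sin φ)/(1 + sin φ) = 0.2839.
σ_a = K_a γ z − 2c√K_a = 0.2839×20.0×2.9 − 2×11.2×0.5328 = 4.531 kPa.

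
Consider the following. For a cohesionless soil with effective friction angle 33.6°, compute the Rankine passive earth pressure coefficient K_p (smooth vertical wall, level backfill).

3.48

K_p = (1 + sin φ)/(1 − sin φ) = tan²(45° + 33.6°/2) = 3.478.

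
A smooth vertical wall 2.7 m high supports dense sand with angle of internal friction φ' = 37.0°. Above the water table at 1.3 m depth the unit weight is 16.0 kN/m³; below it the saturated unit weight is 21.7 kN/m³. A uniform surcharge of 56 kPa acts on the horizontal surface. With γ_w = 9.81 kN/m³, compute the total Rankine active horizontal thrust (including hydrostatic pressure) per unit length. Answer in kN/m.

K_a = tan²(45° − φ/2) = 0.2486.
γ' = 21.7 − 9.81 = 11.89 kN/m³. h₂ = H − d_w = 1.4 m.
σ'_h: at surface K_a·q = 13.92; at WT K_a(q+γd_w) = 19.09; at base K_a(q+γd_w+γ'h₂) = 23.23 kPa.
P₁ = ½(13.92+19.09)×1.3 = 21.46; P₂ = ½(19.09+23.23)×1.4 = 29.62; P_w = ½γ_w h₂² = 9.614.
Total = 21.46+29.62+9.614 = 60.70 kN/m.

60.7 kN/m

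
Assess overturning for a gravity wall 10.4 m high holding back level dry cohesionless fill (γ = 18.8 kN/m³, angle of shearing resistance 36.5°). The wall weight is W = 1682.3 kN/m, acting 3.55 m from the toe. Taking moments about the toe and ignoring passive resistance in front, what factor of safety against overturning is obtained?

K_a = tan²(45° − 36.5°/2) = 0.2541.
P_a = ½K_aγH² = 0.5×0.2541×18.8×10.4² = 258.3 kN/m, acting at H/3 = 3.467 m above the base.
Overturning moment M_o = P_a × H/3 = 258.3 × 3.467 = 895.4.
Resisting moment M_r = W × 3.55 = 1682.3 × 3.55 = 5972.
FS_overturning = M_r/M_o = 5972/895.4 = 6.669.

6.67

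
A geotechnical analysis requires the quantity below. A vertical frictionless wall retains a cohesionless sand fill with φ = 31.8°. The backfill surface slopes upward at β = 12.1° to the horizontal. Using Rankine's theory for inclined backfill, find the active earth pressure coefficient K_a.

0.331

K_a = cos β · (cos β − √(cos²β − cos²φ)) / (cos β + √(cos²β − cos²φ)).
cos β = 0.9778, cos φ = 0.8499, √(cos²β − cos²φ) = 0.4835.
K_a = 0.9778 × (0.9778 − 0.4835)/(0.9778 + 0.4835) = 0.3308.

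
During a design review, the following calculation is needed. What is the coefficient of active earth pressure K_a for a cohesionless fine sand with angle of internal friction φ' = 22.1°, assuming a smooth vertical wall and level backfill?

0.453

K_a = tan²(45° − φ/2) = tan²(33.95°) = 0.4533.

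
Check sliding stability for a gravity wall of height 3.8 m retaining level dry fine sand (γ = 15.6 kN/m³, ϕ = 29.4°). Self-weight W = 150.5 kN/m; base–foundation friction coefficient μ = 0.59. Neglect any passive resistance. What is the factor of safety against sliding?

2.31

K_a = tan²(45° − 29.4°/2) = 0.3415.
P_a = ½K_aγH² = 0.5×0.3415×15.6×3.8² = 38.46 kN/m, acting at H/3 = 1.267 m above the base.
FS_sliding = μW / P_a = 0.59×150.5 / 38.46 = 2.309.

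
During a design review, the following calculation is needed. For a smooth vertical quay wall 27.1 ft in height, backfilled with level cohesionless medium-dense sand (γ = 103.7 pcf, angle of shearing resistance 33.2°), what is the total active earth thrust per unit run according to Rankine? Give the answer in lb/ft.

11100 lb/ft

K_a = tan²(45° − φ/2) = 0.2924.
P_a = ½ K_a γ H² = 0.5 × 0.2924 × 103.7 × 27.1² = 11130 lb/ft.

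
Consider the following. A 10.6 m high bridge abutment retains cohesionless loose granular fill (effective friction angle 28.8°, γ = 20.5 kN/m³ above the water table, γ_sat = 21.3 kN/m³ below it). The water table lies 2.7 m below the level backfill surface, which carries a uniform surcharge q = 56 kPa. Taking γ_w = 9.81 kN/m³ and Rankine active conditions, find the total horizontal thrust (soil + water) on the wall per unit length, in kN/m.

818 kN/m

K_a = tan²(45° − φ/2) = 0.3498.
γ' = 21.3 − 9.81 = 11.49 kN/m³. h₂ = H − d_w = 7.9 m.
σ'_h: at surface K_a·q = 19.59; at WT K_a(q+γd_w) = 38.94; at base K_a(q+γd_w+γ'h₂) = 70.69 kPa.
P₁ = ½(19.59+38.94)×2.7 = 79.02; P₂ = ½(38.94+70.69)×7.9 = 433.1; P_w = ½γ_w h₂² = 306.1.
Total = 79.02+433.1+306.1 = 818.2 kN/m.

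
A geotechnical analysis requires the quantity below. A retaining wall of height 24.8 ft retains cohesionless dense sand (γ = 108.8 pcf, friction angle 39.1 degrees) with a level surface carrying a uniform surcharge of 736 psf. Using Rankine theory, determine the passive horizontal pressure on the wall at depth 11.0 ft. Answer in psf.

K_p = (1 + sin φ)/(1 − sin φ) = 4.415.
σ_v = γz + q = 108.8 × 11.0 + 736 = 1933 psf.
σ_h = K_p σ_v = 4.415 × 1933 = 8534 psf.

8530 psf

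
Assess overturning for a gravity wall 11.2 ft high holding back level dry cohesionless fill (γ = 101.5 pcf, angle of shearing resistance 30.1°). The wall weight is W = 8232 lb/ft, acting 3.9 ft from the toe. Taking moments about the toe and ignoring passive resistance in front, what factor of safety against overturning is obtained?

4.07

K_a = tan²(45° − 30.1°/2) = 0.3320.
P_a = ½K_aγH² = 0.5×0.3320×101.5×11.2² = 2113 lb/ft, acting at H/3 = 3.733 ft above the base.
Overturning moment M_o = P_a × H/3 = 2113 × 3.733 = 7890.
Resisting moment M_r = W × 3.9 = 8232 × 3.9 = 32100.
FS_overturning = M_r/M_o = 32100/7890 = 4.069.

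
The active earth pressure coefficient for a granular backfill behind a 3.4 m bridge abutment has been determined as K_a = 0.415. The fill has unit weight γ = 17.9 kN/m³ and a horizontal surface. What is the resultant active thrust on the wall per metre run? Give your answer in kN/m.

P = ½ K_a γ H² = 0.5 × 0.415 × 17.9 × 3.4² = 42.94 kN/m.

42.9 kN/m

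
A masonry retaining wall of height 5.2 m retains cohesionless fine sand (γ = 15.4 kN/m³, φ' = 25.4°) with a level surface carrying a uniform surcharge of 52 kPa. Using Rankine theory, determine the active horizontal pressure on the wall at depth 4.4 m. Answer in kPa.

47.9 kPa

K_a = (1 − sin φ)/(1 + sin φ) = 0.3996.
σ_v = γz + q = 15.4 × 4.4 + 52 = 119.8 kPa.
σ_h = K_a σ_v = 0.3996 × 119.8 = 47.86 kPa.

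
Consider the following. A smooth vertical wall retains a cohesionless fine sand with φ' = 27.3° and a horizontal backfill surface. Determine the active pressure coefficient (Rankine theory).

K_a = (1 − sin φ)/(1 + sin φ) = (1 − sin 27.3°)/(1 + sin 27.3°) = 0.3711.

0.371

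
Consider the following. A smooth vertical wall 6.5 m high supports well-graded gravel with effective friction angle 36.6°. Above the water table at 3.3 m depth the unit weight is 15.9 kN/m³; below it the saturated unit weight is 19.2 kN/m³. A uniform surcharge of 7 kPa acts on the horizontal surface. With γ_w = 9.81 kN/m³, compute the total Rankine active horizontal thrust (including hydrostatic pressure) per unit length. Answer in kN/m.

138 kN/m

K_a = tan²(45° − φ/2) = 0.2530.
γ' = 19.2 − 9.81 = 9.390 kN/m³. h₂ = H − d_w = 3.2 m.
σ'_h: at surface K_a·q = 1.771; at WT K_a(q+γd_w) = 15.04; at base K_a(q+γd_w+γ'h₂) = 22.64 kPa.
P₁ = ½(1.771+15.04)×3.3 = 27.74; P₂ = ½(15.04+22.64)×3.2 = 60.30; P_w = ½γ_w h₂² = 50.23.
Total = 27.74+60.30+50.23 = 138.3 kN/m.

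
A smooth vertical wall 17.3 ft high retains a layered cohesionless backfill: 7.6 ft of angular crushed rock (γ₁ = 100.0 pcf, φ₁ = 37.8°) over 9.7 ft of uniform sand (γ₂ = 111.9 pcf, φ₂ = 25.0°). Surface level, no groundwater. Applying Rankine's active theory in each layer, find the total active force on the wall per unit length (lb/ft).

5820 lb/ft

K_a1 = tan²(45°−37.8°/2) = 0.2400; K_a2 = tan²(45°−25.0°/2) = 0.4059.
Layer 1: σ at base = K_a1 γ₁ h₁ = 182.4 psf; P₁ = ½×182.4×7.6 = 693.1.
Layer 2: σ_v at top = γ₁h₁ = 760.0; σ_h top = K_a2×760.0 = 308.5; σ_h base = K_a2×(760.0+111.9×9.7) = 749.0.
P₂ = ½(308.5+749.0)×9.7 = 5129. Total P_a = 693.1+5129 = 5822 lb/ft.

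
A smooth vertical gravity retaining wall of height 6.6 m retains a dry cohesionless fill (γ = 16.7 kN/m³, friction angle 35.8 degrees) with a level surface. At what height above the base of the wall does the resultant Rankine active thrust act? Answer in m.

2.20 m

K_a = 0.2619.
The pressure distribution is triangular, so the resultant acts at H/3 above the base = 6.6/3 = 2.200 m.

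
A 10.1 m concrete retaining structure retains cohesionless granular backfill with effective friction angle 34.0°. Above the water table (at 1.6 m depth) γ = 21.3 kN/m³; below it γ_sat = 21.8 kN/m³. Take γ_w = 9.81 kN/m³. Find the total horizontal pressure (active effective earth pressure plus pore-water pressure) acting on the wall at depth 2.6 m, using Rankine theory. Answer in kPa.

K_a = (1 − sin φ)/(1 + sin φ) = 0.2827.
γ' = 21.8 − 9.81 = 11.99 kN/m³.
Effective vertical stress at 2.6 m: σ'_v = 21.3×1.6 + 11.99×1.00 = 46.07 kPa.
σ'_h = K_a σ'_v = 0.2827 × 46.07 = 13.02 kPa; u = γ_w × 1.00 = 9.810 kPa.
Total σ_h = 13.02 + 9.810 = 22.83 kPa.

22.8 kPa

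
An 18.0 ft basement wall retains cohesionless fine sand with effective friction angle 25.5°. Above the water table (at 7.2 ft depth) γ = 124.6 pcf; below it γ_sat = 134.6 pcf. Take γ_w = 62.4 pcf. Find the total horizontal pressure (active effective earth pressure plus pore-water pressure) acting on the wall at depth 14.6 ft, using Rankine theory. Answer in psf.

1030 psf

K_a = (1 − sin φ)/(1 + sin φ) = 0.3981.
γ' = 134.6 − 62.4 = 72.20 pcf.
Effective vertical stress at 14.6 ft: σ'_v = 124.6×7.2 + 72.20×7.40 = 1431 psf.
σ'_h = K_a σ'_v = 0.3981 × 1431 = 569.8 psf; u = γ_w × 7.40 = 461.8 psf.
Total σ_h = 569.8 + 461.8 = 1032 psf.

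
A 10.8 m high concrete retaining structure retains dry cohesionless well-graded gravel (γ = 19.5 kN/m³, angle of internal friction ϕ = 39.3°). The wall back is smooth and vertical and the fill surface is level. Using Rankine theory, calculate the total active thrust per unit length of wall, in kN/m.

255 kN/m

K_a = tan²(45° − φ/2) = 0.2245.
P_a = ½ K_a γ H² = 0.5 × 0.2245 × 19.5 × 10.8² = 255.3 kN/m.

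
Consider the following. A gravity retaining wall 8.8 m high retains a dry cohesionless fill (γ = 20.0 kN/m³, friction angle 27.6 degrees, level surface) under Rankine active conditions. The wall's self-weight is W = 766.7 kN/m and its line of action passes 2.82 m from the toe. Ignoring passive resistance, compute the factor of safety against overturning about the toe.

2.60

K_a = tan²(45° − 27.6°/2) = 0.3668.
P_a = ½K_aγH² = 0.5×0.3668×20.0×8.8² = 284.0 kN/m, acting at H/3 = 2.933 m above the base.
Overturning moment M_o = P_a × H/3 = 284.0 × 2.933 = 833.2.
Resisting moment M_r = W × 2.82 = 766.7 × 2.82 = 2162.
FS_overturning = M_r/M_o = 2162/833.2 = 2.595.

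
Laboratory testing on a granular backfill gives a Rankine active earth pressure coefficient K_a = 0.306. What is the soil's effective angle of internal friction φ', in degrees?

K_a = tan²(45° − φ/2) ⇒ 45° − φ/2 = arctan(√0.306) = 28.95°.
φ = 2(45° − 28.95°) = 32.10°.

32.1°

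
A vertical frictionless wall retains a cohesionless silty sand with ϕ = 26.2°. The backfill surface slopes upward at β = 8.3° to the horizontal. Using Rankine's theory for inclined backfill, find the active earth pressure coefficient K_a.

K_a = cos β · (cos β − √(cos²β − cos²φ)) / (cos β + √(cos²β − cos²φ)).
cos β = 0.9895, cos φ = 0.8973, √(cos²β − cos²φ) = 0.4172.
K_a = 0.9895 × (0.9895 − 0.4172)/(0.9895 + 0.4172) = 0.4025.

0.403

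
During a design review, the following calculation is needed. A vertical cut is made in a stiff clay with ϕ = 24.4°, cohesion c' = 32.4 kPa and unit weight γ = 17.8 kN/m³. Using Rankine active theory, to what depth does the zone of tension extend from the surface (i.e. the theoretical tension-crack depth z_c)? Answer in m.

5.65 m

K_a = tan²(45° − 24.4°/2) = 0.4153; √K_a = 0.6445.
The active pressure is zero where K_a γ z = 2c√K_a, so z_c = 2c/(γ√K_a) = 2×32.4/(17.8×0.6445) = 5.649 m.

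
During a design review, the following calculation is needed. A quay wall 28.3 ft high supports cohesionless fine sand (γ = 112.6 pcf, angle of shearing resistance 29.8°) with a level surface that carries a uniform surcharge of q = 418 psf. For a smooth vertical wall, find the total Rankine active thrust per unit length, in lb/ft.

K_a = tan²(45° − φ/2) = 0.3360.
Soil triangle: ½ K_a γ H² = 0.5×0.3360×112.6×28.3² = 15150 lb/ft.
Surcharge rectangle: K_a q H = 0.3360×418×28.3 = 3975 lb/ft.
Total = 15150 + 3975 = 19130 lb/ft.

19100 lb/ft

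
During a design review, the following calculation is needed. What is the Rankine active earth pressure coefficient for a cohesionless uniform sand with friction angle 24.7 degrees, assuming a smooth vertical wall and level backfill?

K_a = (1 − sin φ)/(1 + sin φ) = (1 − sin 24.7°)/(1 + sin 24.7°) = 0.4106.

0.411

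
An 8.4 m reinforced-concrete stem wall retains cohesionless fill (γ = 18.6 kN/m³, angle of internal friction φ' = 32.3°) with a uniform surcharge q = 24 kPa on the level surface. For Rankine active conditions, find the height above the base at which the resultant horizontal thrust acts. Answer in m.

3.13 m

K_a = 0.3035.
Triangular part P₁ = ½K_aγH² = 199.1 at H/3 = 2.800 m; rectangular part P₂ = K_a q H = 61.18 at H/2 = 4.200 m.
ȳ = (P₁·2.800 + P₂·4.200)/(P₁+P₂) = 3.129 m.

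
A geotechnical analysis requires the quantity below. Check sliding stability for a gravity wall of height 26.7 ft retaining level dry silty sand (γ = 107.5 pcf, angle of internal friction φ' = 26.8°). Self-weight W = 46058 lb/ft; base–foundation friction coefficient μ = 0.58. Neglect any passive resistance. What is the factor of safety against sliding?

K_a = tan²(45° − 26.8°/2) = 0.3785.
P_a = ½K_aγH² = 0.5×0.3785×107.5×26.7² = 14500 lb/ft, acting at H/3 = 8.900 ft above the base.
FS_sliding = μW / P_a = 0.58×46058 / 14500 = 1.842.

1.84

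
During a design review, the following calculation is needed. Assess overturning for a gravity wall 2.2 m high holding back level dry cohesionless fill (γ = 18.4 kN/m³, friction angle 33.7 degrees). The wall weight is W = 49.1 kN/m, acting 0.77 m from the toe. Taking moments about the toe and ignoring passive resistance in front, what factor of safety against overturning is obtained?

4.04

K_a = tan²(45° − 33.7°/2) = 0.2863.
P_a = ½K_aγH² = 0.5×0.2863×18.4×2.2² = 12.75 kN/m, acting at H/3 = 0.7333 m above the base.
Overturning moment M_o = P_a × H/3 = 12.75 × 0.7333 = 9.349.
Resisting moment M_r = W × 0.77 = 49.1 × 0.77 = 37.81.
FS_overturning = M_r/M_o = 37.81/9.349 = 4.044.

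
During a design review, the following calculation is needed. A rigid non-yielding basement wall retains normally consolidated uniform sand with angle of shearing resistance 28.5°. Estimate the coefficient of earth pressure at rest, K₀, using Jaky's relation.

K₀ = 1 − sin φ' = 1 − sin 28.5° = 0.5228.

0.523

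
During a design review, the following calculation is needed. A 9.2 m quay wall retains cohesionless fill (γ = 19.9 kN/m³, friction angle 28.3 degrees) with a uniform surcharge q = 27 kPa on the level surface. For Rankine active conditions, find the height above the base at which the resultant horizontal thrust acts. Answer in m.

K_a = 0.3568.
Triangular part P₁ = ½K_aγH² = 300.5 at H/3 = 3.067 m; rectangular part P₂ = K_a q H = 88.62 at H/2 = 4.600 m.
ȳ = (P₁·3.067 + P₂·4.600)/(P₁+P₂) = 3.416 m.

3.42 m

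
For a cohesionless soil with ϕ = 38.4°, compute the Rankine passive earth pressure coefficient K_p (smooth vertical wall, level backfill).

4.28

K_p = (1 + sin φ)/(1 − sin φ) = tan²(45° + 38.4°/2) = 4.279.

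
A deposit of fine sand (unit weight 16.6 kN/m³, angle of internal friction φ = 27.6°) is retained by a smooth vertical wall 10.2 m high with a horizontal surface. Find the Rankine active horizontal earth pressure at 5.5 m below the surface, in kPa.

33.5 kPa

K_a = (1 − sin φ)/(1 + sin φ) = 0.3668.
σ_h = K_a γ z = 0.3668 × 16.6 × 5.5 = 33.49 kPa.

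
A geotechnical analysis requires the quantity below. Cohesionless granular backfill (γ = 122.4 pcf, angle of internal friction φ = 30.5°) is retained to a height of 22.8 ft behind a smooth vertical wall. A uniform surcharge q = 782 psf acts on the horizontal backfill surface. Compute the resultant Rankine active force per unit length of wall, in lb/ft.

16200 lb/ft

K_a = tan²(45° − φ/2) = 0.3267.
Soil triangle: ½ K_a γ H² = 0.5×0.3267×122.4×22.8² = 10390 lb/ft.
Surcharge rectangle: K_a q H = 0.3267×782×22.8 = 5824 lb/ft.
Total = 10390 + 5824 = 16220 lb/ft.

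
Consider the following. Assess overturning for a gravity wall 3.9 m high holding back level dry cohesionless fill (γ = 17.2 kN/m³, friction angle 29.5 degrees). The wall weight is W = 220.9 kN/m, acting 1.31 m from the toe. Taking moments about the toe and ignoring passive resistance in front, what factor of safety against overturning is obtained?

K_a = tan²(45° − 29.5°/2) = 0.3401.
P_a = ½K_aγH² = 0.5×0.3401×17.2×3.9² = 44.49 kN/m, acting at H/3 = 1.300 m above the base.
Overturning moment M_o = P_a × H/3 = 44.49 × 1.300 = 57.83.
Resisting moment M_r = W × 1.31 = 220.9 × 1.31 = 289.4.
FS_overturning = M_r/M_o = 289.4/57.83 = 5.004.

5.00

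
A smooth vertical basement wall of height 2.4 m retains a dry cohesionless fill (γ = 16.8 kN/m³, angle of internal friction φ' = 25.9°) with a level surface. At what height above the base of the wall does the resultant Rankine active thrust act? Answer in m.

0.800 m

K_a = 0.3920.
The pressure distribution is triangular, so the resultant acts at H/3 above the base = 2.4/3 = 0.8000 m.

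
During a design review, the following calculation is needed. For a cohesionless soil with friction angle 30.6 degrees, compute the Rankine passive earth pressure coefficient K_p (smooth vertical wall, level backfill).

K_p = (1 + sin φ)/(1 − sin φ) = tan²(45° + 30.6°/2) = 3.074.

3.07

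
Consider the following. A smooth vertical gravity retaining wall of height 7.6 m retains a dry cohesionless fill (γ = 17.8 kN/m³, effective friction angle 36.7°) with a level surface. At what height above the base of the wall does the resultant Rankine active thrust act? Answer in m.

2.53 m

K_a = 0.2519.
The pressure distribution is triangular, so the resultant acts at H/3 above the base = 7.6/3 = 2.533 m.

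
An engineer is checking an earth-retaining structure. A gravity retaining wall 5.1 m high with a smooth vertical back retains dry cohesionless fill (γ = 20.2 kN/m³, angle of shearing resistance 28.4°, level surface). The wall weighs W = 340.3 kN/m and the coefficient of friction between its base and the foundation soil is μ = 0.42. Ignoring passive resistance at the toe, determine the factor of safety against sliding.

1.53

K_a = tan²(45° − 28.4°/2) = 0.3554.
P_a = ½K_aγH² = 0.5×0.3554×20.2×5.1² = 93.35 kN/m, acting at H/3 = 1.700 m above the base.
FS_sliding = μW / P_a = 0.42×340.3 / 93.35 = 1.531.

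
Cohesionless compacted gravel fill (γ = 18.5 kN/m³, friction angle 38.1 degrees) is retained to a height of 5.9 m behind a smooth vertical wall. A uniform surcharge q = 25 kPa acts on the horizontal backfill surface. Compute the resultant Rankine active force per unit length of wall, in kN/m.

111 kN/m

K_a = tan²(45° − φ/2) = 0.2368.
Soil triangle: ½ K_a γ H² = 0.5×0.2368×18.5×5.9² = 76.26 kN/m.
Surcharge rectangle: K_a q H = 0.2368×25×5.9 = 34.93 kN/m.
Total = 76.26 + 34.93 = 111.2 kN/m.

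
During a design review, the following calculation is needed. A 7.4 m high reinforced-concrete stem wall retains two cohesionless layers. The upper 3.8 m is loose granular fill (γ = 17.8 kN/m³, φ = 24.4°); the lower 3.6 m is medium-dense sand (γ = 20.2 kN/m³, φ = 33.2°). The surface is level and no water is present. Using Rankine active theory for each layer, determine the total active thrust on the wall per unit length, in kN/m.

K_a1 = tan²(45°−24.4°/2) = 0.4153; K_a2 = tan²(45°−33.2°/2) = 0.2924.
Layer 1: σ at base = K_a1 γ₁ h₁ = 28.09 kPa; P₁ = ½×28.09×3.8 = 53.38.
Layer 2: σ_v at top = γ₁h₁ = 67.64; σ_h top = K_a2×67.64 = 19.77; σ_h base = K_a2×(67.64+20.2×3.6) = 41.03.
P₂ = ½(19.77+41.03)×3.6 = 109.5. Total P_a = 53.38+109.5 = 162.8 kN/m.

163 kN/m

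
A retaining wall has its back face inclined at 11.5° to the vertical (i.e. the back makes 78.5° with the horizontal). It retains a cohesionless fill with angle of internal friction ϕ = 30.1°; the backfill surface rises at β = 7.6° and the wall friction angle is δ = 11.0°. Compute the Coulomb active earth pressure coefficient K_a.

0.437

K_a = sin²(α+φ) / [sin²α · sin(α−δ) · (1 + √{sin(φ+δ)sin(φ−β) / (sin(α−δ)sin(α+β))})²].
With α = 78.5°, φ = 30.1°, δ = 11.0°, β = 7.6°: K_a = 0.4369.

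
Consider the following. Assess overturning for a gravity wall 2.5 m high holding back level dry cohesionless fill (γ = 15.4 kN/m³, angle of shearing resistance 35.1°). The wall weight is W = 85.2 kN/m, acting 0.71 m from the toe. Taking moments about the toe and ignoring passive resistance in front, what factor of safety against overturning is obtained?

5.59

K_a = tan²(45° − 35.1°/2) = 0.2698.
P_a = ½K_aγH² = 0.5×0.2698×15.4×2.5² = 12.99 kN/m, acting at H/3 = 0.8333 m above the base.
Overturning moment M_o = P_a × H/3 = 12.99 × 0.8333 = 10.82.
Resisting moment M_r = W × 0.71 = 85.2 × 0.71 = 60.49.
FS_overturning = M_r/M_o = 60.49/10.82 = 5.590.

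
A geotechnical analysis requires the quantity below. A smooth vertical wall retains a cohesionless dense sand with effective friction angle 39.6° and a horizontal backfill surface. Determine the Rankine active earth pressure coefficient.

0.221

K_a = tan²(45° − φ/2) = tan²(25.20°) = 0.2214.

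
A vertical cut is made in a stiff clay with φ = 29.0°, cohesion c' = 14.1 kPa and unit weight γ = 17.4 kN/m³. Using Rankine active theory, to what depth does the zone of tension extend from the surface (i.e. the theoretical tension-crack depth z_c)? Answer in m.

K_a = tan²(45° − 29.0°/2) = 0.3470; √K_a = 0.5890.
The active pressure is zero where K_a γ z = 2c√K_a, so z_c = 2c/(γ√K_a) = 2×14.1/(17.4×0.5890) = 2.751 m.

2.75 m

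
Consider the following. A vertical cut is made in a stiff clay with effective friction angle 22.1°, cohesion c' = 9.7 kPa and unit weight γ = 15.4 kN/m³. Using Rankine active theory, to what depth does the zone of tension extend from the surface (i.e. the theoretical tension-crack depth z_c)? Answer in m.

K_a = tan²(45° − 22.1°/2) = 0.4533; √K_a = 0.6732.
The active pressure is zero where K_a γ z = 2c√K_a, so z_c = 2c/(γ√K_a) = 2×9.7/(15.4×0.6732) = 1.871 m.

1.87 m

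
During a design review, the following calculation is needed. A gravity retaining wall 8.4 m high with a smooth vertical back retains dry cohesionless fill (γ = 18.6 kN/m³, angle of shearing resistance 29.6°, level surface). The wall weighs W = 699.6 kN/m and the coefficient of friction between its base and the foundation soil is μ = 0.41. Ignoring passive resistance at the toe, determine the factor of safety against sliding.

K_a = tan²(45° − 29.6°/2) = 0.3387.
P_a = ½K_aγH² = 0.5×0.3387×18.6×8.4² = 222.3 kN/m, acting at H/3 = 2.800 m above the base.
FS_sliding = μW / P_a = 0.41×699.6 / 222.3 = 1.290.

1.29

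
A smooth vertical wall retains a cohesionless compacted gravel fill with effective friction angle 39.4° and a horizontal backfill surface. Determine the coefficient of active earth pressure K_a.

0.223

K_a = tan²(45° − φ/2) = tan²(25.30°) = 0.2234.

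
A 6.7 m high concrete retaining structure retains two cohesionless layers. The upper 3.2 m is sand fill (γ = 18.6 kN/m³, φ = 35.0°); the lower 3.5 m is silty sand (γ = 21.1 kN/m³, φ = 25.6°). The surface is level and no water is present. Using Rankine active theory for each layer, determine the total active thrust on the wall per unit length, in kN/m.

K_a1 = tan²(45°−35.0°/2) = 0.2710; K_a2 = tan²(45°−25.6°/2) = 0.3966.
Layer 1: σ at base = K_a1 γ₁ h₁ = 16.13 kPa; P₁ = ½×16.13×3.2 = 25.81.
Layer 2: σ_v at top = γ₁h₁ = 59.52; σ_h top = K_a2×59.52 = 23.60; σ_h base = K_a2×(59.52+21.1×3.5) = 52.89.
P₂ = ½(23.60+52.89)×3.5 = 133.9. Total P_a = 25.81+133.9 = 159.7 kN/m.

160 kN/m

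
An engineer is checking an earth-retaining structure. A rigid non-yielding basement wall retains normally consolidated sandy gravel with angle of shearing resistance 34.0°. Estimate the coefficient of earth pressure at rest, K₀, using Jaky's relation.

0.441

K₀ = 1 − sin φ' = 1 − sin 34.0° = 0.4408.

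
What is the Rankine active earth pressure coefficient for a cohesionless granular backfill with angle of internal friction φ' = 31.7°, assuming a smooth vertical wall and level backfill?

K_a = (1 − sin φ)/(1 + sin φ) = (1 − sin 31.7°)/(1 + sin 31.7°) = 0.3111.

0.311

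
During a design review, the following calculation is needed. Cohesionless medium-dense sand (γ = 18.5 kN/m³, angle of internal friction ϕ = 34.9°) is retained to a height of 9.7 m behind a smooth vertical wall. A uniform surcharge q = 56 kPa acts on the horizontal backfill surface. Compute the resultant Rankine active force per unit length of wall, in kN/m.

K_a = tan²(45° − φ/2) = 0.2721.
Soil triangle: ½ K_a γ H² = 0.5×0.2721×18.5×9.7² = 236.9 kN/m.
Surcharge rectangle: K_a q H = 0.2721×56×9.7 = 147.8 kN/m.
Total = 236.9 + 147.8 = 384.7 kN/m.

385 kN/m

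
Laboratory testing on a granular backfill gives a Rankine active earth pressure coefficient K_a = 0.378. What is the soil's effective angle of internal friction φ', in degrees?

26.8°

K_a = tan²(45° − φ/2) ⇒ 45° − φ/2 = arctan(√0.378) = 31.58°.
φ = 2(45° − 31.58°) = 26.83°.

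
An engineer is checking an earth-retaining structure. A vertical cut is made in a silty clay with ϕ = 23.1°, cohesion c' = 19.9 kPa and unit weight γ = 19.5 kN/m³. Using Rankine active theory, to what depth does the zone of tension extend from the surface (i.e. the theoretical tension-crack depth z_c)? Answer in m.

K_a = tan²(45° − 23.1°/2) = 0.4364; √K_a = 0.6606.
The active pressure is zero where K_a γ z = 2c√K_a, so z_c = 2c/(γ√K_a) = 2×19.9/(19.5×0.6606) = 3.090 m.

3.09 m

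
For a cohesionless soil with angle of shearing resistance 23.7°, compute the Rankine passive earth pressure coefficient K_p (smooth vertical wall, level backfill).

K_p = (1 + sin φ)/(1 − sin φ) = tan²(45° + 23.7°/2) = 2.344.

2.34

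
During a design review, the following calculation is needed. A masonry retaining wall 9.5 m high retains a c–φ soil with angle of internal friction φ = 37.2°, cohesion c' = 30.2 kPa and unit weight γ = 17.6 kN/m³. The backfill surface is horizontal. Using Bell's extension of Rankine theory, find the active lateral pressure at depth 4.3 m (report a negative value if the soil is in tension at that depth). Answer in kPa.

-11.3 kPa

K_a = (1 − sin φ)/(1 + sin φ) = 0.2464.
σ_a = K_a γ z − 2c√K_a = 0.2464×17.6×4.3 − 2×30.2×0.4964 = -11.33 kPa.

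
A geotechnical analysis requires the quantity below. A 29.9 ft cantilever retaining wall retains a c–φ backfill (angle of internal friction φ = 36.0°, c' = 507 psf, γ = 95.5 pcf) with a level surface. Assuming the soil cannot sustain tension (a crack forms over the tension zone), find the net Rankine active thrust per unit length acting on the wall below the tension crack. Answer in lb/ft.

1020 lb/ft

K_a = 0.2596; √K_a = 0.5095.
Tension-crack depth z_c = 2c/(γ√K_a) = 2×507/(95.5×0.5095) = 20.84 ft.
σ_a at base = K_a γ H − 2c√K_a = 0.2596×95.5×29.9 − 2×507×0.5095 = 224.7 psf.
P_a = ½ × 224.7 × (H − z_c) = 0.5×224.7×9.061 = 1018 lb/ft.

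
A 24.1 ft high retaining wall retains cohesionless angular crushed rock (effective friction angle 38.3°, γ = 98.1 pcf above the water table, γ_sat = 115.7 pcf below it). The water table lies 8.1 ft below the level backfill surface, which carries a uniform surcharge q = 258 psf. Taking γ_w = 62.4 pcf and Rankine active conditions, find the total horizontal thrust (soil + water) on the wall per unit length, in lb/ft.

14800 lb/ft

K_a = tan²(45° − φ/2) = 0.2347.
γ' = 115.7 − 62.4 = 53.30 pcf. h₂ = H − d_w = 16.0 ft.
σ'_h: at surface K_a·q = 60.56; at WT K_a(q+γd_w) = 247.1; at base K_a(q+γd_w+γ'h₂) = 447.3 psf.
P₁ = ½(60.56+247.1)×8.1 = 1246; P₂ = ½(247.1+447.3)×16.0 = 5555; P_w = ½γ_w h₂² = 7987.
Total = 1246+5555+7987 = 14790 lb/ft.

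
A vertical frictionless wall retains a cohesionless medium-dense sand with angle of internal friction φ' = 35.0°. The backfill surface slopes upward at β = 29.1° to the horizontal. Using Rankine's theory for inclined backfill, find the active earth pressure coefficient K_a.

K_a = cos β · (cos β − √(cos²β − cos²φ)) / (cos β + √(cos²β − cos²φ)).
cos β = 0.8738, cos φ = 0.8192, √(cos²β − cos²φ) = 0.3041.
K_a = 0.8738 × (0.8738 − 0.3041)/(0.8738 + 0.3041) = 0.4226.

0.423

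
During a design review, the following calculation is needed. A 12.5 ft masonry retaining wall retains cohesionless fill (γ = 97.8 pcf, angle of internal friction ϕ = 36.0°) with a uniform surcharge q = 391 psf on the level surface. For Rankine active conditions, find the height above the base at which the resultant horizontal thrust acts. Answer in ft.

4.98 ft

K_a = 0.2596.
Triangular part P₁ = ½K_aγH² = 1984 at H/3 = 4.167 ft; rectangular part P₂ = K_a q H = 1269 at H/2 = 6.250 ft.
ȳ = (P₁·4.167 + P₂·6.250)/(P₁+P₂) = 4.979 ft.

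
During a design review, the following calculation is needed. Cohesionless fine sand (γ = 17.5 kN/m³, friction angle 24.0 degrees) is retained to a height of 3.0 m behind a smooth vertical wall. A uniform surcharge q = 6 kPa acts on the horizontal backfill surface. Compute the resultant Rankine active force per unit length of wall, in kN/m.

40.8 kN/m

K_a = tan²(45° − φ/2) = 0.4217.
Soil triangle: ½ K_a γ H² = 0.5×0.4217×17.5×3.0² = 33.21 kN/m.
Surcharge rectangle: K_a q H = 0.4217×6×3.0 = 7.591 kN/m.
Total = 33.21 + 7.591 = 40.80 kN/m.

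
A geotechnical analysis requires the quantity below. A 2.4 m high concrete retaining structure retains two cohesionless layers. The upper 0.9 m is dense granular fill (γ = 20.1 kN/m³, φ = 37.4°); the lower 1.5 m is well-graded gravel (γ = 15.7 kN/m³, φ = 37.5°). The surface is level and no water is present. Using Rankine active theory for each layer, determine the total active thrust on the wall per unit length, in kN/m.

K_a1 = tan²(45°−37.4°/2) = 0.2443; K_a2 = tan²(45°−37.5°/2) = 0.2432.
Layer 1: σ at base = K_a1 γ₁ h₁ = 4.419 kPa; P₁ = ½×4.419×0.9 = 1.988.
Layer 2: σ_v at top = γ₁h₁ = 18.09; σ_h top = K_a2×18.09 = 4.399; σ_h base = K_a2×(18.09+15.7×1.5) = 10.13.
P₂ = ½(4.399+10.13)×1.5 = 10.89. Total P_a = 1.988+10.89 = 12.88 kN/m.

12.9 kN/m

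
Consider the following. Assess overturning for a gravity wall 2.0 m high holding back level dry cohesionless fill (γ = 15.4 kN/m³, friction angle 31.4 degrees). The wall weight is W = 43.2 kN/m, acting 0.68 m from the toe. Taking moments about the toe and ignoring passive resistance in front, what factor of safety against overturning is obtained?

4.54

K_a = tan²(45° − 31.4°/2) = 0.3149.
P_a = ½K_aγH² = 0.5×0.3149×15.4×2.0² = 9.699 kN/m, acting at H/3 = 0.6667 m above the base.
Overturning moment M_o = P_a × H/3 = 9.699 × 0.6667 = 6.466.
Resisting moment M_r = W × 0.68 = 43.2 × 0.68 = 29.38.
FS_overturning = M_r/M_o = 29.38/6.466 = 4.543.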